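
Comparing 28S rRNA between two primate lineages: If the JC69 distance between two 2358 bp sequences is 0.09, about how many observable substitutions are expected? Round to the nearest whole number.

Invert JC69: p = (3/4)(1 − e^(−4d/3)) = 0.75 × (1 − e^(-0.12)) = 0.75 × (1 − 0.886920) = 0.084810.
Expected differing sites = pL ≈ 0.084810 × 2358 = 199.98198 ≈ 200.

200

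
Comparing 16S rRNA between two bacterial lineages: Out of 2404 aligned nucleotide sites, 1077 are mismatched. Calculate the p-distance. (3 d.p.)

p = 1077/2404 = 0.448003… ≈ 0.448 (to 3 d.p.).

0.448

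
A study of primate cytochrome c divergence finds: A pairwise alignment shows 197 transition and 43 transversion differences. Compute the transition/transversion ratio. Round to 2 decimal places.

R = 197/43 = 4.581395… ≈ 4.58 (to 2 d.p.).

4.58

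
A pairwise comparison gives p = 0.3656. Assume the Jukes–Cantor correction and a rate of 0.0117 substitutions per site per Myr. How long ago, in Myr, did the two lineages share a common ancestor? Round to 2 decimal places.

21.42

d = −(3/4) ln(1 − 4p/3) = −0.75 ln(1 − 0.487467) = −0.75 ln(0.512533)
  = −0.75 × (-0.668390) = 0.501293 substitutions/site.
Under a molecular clock d = 2μt, so t = d/(2μ) = 0.501293 / (2 × 0.0117) = 21.42 Myr.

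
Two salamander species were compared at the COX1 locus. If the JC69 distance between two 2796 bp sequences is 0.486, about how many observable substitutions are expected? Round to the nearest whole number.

Invert JC69: p = (3/4)(1 − e^(−4d/3)) = 0.75 × (1 − e^(-0.648)) = 0.75 × (1 − 0.523091) = 0.357682.
Expected differing sites = pL ≈ 0.357682 × 2796 = 1000.078872 ≈ 1000.

1000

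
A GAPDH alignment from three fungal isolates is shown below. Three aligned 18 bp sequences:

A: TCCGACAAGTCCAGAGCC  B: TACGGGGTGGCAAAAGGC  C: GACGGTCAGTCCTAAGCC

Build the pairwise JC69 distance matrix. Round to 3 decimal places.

d(A,B) = 0.824, d(A,C) = 0.548, d(B,C) = 0.673

A–B: 9/18 sites differ → p = 0.5, d = −0.75 ln(1 − 0.666667) = 0.823960 ≈ 0.824.
A–C: 7/18 sites differ → p ≈ 0.388889, d = −0.75 ln(1 − 0.518519) = 0.548166 ≈ 0.548.
B–C: 8/18 sites differ → p ≈ 0.444444, d = −0.75 ln(1 − 0.592592) = 0.673455 ≈ 0.673.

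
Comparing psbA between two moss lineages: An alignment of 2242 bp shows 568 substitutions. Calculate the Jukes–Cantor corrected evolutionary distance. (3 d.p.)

0.309

p = 568/2242 ≈ 0.253345.
d = −(3/4) ln(1 − 4p/3) = −0.75 ln(1 − 0.337793) = −0.75 ln(0.662207)
  = −0.75 × (-0.412177) = 0.309133 substitutions/site.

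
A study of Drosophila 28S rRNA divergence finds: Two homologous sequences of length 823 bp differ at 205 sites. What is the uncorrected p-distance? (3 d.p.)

p = 205/823 = 0.249088… ≈ 0.249 (to 3 d.p.).

0.249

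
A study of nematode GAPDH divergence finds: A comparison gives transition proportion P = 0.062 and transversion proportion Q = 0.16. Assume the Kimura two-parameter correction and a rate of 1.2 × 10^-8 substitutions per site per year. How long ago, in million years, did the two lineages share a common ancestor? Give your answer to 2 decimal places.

10.98

Under the Kimura two-parameter model, d = −½ ln(1 − 2P − Q) − ¼ ln(1 − 2Q).
1 − 2P − Q = 0.716, giving −½ ln(0.716) = 0.167038.
1 − 2Q = 0.68, giving −¼ ln(0.68) = 0.096416.
d = 0.167038 + 0.096416 = 0.263454.
Under a molecular clock d = 2μt, so t = d/(2μ) = 0.263454 / (2 × 1.2 × 10^-8) = 10.98 million years.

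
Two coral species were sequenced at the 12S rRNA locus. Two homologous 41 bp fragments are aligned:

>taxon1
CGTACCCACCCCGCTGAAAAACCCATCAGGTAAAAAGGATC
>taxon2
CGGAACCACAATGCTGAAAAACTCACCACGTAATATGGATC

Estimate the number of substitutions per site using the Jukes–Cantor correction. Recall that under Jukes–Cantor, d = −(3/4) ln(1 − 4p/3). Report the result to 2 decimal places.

The sequences differ at 10 of 41 sites (3, 5, 10, 11, 12, 23, 26, 29, 34, 36), so p = 10/41 ≈ 0.243902.
d = −(3/4) ln(1 − 4p/3) = −0.75 ln(1 − 0.325203) = −0.75 ln(0.674797)
  = −0.75 × (-0.393343) = 0.295007 substitutions/site.

0.30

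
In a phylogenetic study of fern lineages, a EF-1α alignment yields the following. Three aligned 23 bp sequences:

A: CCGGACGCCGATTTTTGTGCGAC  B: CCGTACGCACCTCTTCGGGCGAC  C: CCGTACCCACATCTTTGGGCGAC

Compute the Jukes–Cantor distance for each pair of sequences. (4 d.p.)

d(A,B) = 0.3904, d(A,C) = 0.3206, d(B,C) = 0.1433

A–B: 7/23 sites differ → p ≈ 0.304348, d = −0.75 ln(1 − 0.405797) = 0.390401 ≈ 0.3904.
A–C: 6/23 sites differ → p ≈ 0.26087, d = −0.75 ln(1 − 0.347827) = 0.320584 ≈ 0.3206.
B–C: 3/23 sites differ → p ≈ 0.130435, d = −0.75 ln(1 − 0.173913) = 0.143291 ≈ 0.1433.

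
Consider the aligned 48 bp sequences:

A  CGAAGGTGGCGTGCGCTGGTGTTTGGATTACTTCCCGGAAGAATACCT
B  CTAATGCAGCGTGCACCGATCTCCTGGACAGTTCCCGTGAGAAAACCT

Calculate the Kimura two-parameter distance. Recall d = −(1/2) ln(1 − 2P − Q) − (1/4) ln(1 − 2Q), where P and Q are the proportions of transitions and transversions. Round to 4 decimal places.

Of 48 sites, 10 differences are transitions and 8 are transversions, so P = 10/48 ≈ 0.208333 and Q = 8/48 ≈ 0.166667.
Under the Kimura two-parameter model, d = −½ ln(1 − 2P − Q) − ¼ ln(1 − 2Q).
1 − 2P − Q = 0.416667, giving −½ ln(0.416667) = 0.437734.
1 − 2Q = 0.666666, giving −¼ ln(0.666666) = 0.101367.
d = 0.437734 + 0.101367 = 0.539101.

0.5391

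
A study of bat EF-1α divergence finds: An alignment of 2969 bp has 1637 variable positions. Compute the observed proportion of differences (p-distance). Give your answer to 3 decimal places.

p = 1637/2969 = 0.551364… ≈ 0.551 (to 3 d.p.).

0.551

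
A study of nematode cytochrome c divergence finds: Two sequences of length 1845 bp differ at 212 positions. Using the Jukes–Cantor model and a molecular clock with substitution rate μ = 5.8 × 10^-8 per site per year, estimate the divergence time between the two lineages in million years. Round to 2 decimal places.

1.08

p = 212/1845 ≈ 0.114905.
d = −(3/4) ln(1 − 4p/3) = −0.75 ln(1 − 0.153207) = −0.75 ln(0.846793)
  = −0.75 × (-0.166299) = 0.124724 substitutions/site.
Under a molecular clock d = 2μt, so t = d/(2μ) = 0.124724 / (2 × 5.8 × 10^-8) = 1.08 million years.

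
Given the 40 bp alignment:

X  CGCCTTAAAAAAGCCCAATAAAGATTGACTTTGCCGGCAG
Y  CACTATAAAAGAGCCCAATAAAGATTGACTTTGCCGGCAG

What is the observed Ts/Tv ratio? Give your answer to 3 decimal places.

3.000

Transitions are A↔G and C↔T; transversions are all other mismatches.
Transitions: 3. Transversions: 1.
R = 3/1 = 3.000.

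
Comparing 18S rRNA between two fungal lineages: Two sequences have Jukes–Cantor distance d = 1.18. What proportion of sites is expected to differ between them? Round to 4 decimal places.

0.5945

p = (3/4)(1 − e^(−4d/3)) = 0.75 × (1 − e^(-1.573333)) = 0.75 × (1 − 0.207353) = 0.594485.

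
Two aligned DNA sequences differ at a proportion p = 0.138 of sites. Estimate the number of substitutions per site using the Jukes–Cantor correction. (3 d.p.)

d = −(3/4) ln(1 − 4p/3) = −0.75 ln(1 − 0.184) = −0.75 ln(0.816)
  = −0.75 × (-0.203341) = 0.152506 substitutions/site.

0.153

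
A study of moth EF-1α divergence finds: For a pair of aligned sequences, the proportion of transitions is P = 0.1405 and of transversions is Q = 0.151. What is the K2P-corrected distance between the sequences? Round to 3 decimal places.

0.373

Under the Kimura two-parameter model, d = −½ ln(1 − 2P − Q) − ¼ ln(1 − 2Q).
1 − 2P − Q = 0.568, giving −½ ln(0.568) = 0.282817.
1 − 2Q = 0.698, giving −¼ ln(0.698) = 0.089884.
d = 0.282817 + 0.089884 = 0.372701.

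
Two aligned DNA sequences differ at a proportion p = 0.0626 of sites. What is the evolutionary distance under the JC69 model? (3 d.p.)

d = −(3/4) ln(1 − 4p/3) = −0.75 ln(1 − 0.083467) = −0.75 ln(0.916533)
  = −0.75 × (-0.087157) = 0.065368 substitutions/site.

0.065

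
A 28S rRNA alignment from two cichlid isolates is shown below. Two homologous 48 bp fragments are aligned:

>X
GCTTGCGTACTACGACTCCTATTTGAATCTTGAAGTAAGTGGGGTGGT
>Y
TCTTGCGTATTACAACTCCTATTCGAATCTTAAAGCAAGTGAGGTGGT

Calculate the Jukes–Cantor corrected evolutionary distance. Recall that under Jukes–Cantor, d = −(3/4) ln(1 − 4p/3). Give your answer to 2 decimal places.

The sequences differ at 7 of 48 sites (1, 10, 14, 24, 32, 36, 42), so p = 7/48 ≈ 0.145833.
d = −(3/4) ln(1 − 4p/3) = −0.75 ln(1 − 0.194444) = −0.75 ln(0.805556)
  = −0.75 × (-0.216223) = 0.162167 substitutions/site.

0.16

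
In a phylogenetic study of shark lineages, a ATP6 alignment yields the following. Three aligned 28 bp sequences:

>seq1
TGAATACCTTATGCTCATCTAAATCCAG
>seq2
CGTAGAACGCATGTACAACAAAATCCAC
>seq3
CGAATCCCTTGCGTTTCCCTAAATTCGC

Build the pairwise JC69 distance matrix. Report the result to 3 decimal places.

d(seq1,seq2) = 0.556, d(seq1,seq3) = 0.556, d(seq2,seq3) = 0.940

seq1–seq2: 11/28 sites differ → p ≈ 0.392857, d = −0.75 ln(1 − 0.523809) = 0.556452 ≈ 0.556.
seq1–seq3: 11/28 sites differ → p ≈ 0.392857, d = −0.75 ln(1 − 0.523809) = 0.556452 ≈ 0.556.
seq2–seq3: 15/28 sites differ → p ≈ 0.535714, d = −0.75 ln(1 − 0.714285) = 0.939570 ≈ 0.940.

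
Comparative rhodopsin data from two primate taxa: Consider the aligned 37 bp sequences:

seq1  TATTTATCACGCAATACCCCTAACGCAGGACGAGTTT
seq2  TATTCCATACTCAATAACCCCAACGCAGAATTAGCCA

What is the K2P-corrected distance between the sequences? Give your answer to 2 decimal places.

0.49

Of 37 sites, 7 differences are transitions and 6 are transversions, so P = 7/37 ≈ 0.189189 and Q = 6/37 ≈ 0.162162.
Under the Kimura two-parameter model, d = −½ ln(1 − 2P − Q) − ¼ ln(1 − 2Q).
1 − 2P − Q = 0.45946, giving −½ ln(0.45946) = 0.388852.
1 − 2Q = 0.675676, giving −¼ ln(0.675676) = 0.098010.
d = 0.388852 + 0.098010 = 0.486862.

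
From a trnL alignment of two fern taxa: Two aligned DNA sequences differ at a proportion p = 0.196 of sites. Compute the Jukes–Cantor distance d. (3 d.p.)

0.227

d = −(3/4) ln(1 − 4p/3) = −0.75 ln(1 − 0.261333) = −0.75 ln(0.738667)
  = −0.75 × (-0.302908) = 0.227181 substitutions/site.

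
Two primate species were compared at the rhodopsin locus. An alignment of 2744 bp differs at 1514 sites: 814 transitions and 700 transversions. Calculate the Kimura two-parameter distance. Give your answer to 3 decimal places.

P = 814/2744 ≈ 0.296647 and Q = 700/2744 ≈ 0.255102.
Under the Kimura two-parameter model, d = −½ ln(1 − 2P − Q) − ¼ ln(1 − 2Q).
1 − 2P − Q = 0.151604, giving −½ ln(0.151604) = 0.943242.
1 − 2Q = 0.489796, giving −¼ ln(0.489796) = 0.178442.
d = 0.943242 + 0.178442 = 1.121684.

1.122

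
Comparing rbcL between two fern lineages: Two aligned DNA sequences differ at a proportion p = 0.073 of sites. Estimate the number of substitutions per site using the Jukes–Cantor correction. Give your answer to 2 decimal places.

d = −(3/4) ln(1 − 4p/3) = −0.75 ln(1 − 0.097333) = −0.75 ln(0.902667)
  = −0.75 × (-0.102402) = 0.076802 substitutions/site.

0.08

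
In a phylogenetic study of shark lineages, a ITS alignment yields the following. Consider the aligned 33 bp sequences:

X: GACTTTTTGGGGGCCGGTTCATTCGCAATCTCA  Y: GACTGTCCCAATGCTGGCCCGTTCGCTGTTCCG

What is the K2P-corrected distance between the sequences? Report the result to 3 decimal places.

Of 33 sites, 12 differences are transitions and 4 are transversions, so P = 12/33 ≈ 0.363636 and Q = 4/33 ≈ 0.121212.
Under the Kimura two-parameter model, d = −½ ln(1 − 2P − Q) − ¼ ln(1 − 2Q).
1 − 2P − Q = 0.151516, giving −½ ln(0.151516) = 0.943532.
1 − 2Q = 0.757576, giving −¼ ln(0.757576) = 0.069408.
d = 0.943532 + 0.069408 = 1.012940.

1.013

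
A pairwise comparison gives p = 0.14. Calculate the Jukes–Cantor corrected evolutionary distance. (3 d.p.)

d = −(3/4) ln(1 − 4p/3) = −0.75 ln(1 − 0.186667) = −0.75 ln(0.813333)
  = −0.75 × (-0.206615) = 0.154961 substitutions/site.

0.155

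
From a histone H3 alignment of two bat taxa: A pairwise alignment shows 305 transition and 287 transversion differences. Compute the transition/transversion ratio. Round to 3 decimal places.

1.063

R = 305/287 = 1.062717… ≈ 1.063 (to 3 d.p.).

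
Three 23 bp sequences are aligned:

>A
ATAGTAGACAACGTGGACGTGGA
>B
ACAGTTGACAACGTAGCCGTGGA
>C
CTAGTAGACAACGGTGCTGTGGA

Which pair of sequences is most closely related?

A and B

A–B: 4/23 differ, p = 0.174, d = 0.198.
A–C: 5/23 differ, p = 0.217, d = 0.257.
B–C: 6/23 differ, p = 0.261, d = 0.321.
The smallest distance is between A and B.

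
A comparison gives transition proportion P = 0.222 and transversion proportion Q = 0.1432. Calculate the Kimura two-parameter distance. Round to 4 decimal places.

Under the Kimura two-parameter model, d = −½ ln(1 − 2P − Q) − ¼ ln(1 − 2Q).
1 − 2P − Q = 0.4128, giving −½ ln(0.4128) = 0.442396.
1 − 2Q = 0.7136, giving −¼ ln(0.7136) = 0.084358.
d = 0.442396 + 0.084358 = 0.526754.

0.5268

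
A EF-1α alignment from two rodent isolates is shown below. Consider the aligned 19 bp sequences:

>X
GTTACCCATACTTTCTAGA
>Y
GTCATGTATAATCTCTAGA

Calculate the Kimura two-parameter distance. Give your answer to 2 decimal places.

Of 19 sites, 4 differences are transitions and 2 are transversions, so P = 4/19 ≈ 0.210526 and Q = 2/19 ≈ 0.105263.
Under the Kimura two-parameter model, d = −½ ln(1 − 2P − Q) − ¼ ln(1 − 2Q).
1 − 2P − Q = 0.473685, giving −½ ln(0.473685) = 0.373606.
1 − 2Q = 0.789474, giving −¼ ln(0.789474) = 0.059097.
d = 0.373606 + 0.059097 = 0.432703.

0.43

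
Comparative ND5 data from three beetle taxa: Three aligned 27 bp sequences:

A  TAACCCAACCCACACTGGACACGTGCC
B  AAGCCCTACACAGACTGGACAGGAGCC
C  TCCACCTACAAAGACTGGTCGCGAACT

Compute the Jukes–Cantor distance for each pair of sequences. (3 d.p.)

A–B: 7/27 sites differ → p ≈ 0.259259, d = −0.75 ln(1 − 0.345679) = 0.318118 ≈ 0.318.
A–C: 12/27 sites differ → p ≈ 0.444444, d = −0.75 ln(1 − 0.592592) = 0.673455 ≈ 0.673.
B–C: 10/27 sites differ → p ≈ 0.37037, d = −0.75 ln(1 − 0.493827) = 0.510658 ≈ 0.511.

d(A,B) = 0.318, d(A,C) = 0.673, d(B,C) = 0.511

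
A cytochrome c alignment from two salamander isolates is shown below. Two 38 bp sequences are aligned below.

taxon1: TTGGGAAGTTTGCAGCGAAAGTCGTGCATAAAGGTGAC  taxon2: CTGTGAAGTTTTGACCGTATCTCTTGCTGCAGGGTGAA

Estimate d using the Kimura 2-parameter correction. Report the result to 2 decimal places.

0.52

Of 38 sites, 2 differences are transitions and 12 are transversions, so P = 2/38 ≈ 0.052632 and Q = 12/38 ≈ 0.315789.
Under the Kimura two-parameter model, d = −½ ln(1 − 2P − Q) − ¼ ln(1 − 2Q).
1 − 2P − Q = 0.578947, giving −½ ln(0.578947) = 0.273272.
1 − 2Q = 0.368422, giving −¼ ln(0.368422) = 0.249632.
d = 0.273272 + 0.249632 = 0.522904.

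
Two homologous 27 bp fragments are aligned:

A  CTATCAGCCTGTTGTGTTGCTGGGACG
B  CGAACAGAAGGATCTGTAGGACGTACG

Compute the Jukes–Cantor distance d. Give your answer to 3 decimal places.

0.673

The sequences differ at 12 of 27 sites, so p = 12/27 ≈ 0.444444.
d = −(3/4) ln(1 − 4p/3) = −0.75 ln(1 − 0.592592) = −0.75 ln(0.407408)
  = −0.75 × (-0.897940) = 0.673455 substitutions/site.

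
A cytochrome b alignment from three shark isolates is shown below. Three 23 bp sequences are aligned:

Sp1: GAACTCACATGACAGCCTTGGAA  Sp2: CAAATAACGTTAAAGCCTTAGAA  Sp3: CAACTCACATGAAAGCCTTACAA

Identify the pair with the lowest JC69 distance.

Sp1–Sp2: 7/23 differ, p = 0.304, d = 0.390.
Sp1–Sp3: 4/23 differ, p = 0.174, d = 0.198.
Sp2–Sp3: 5/23 differ, p = 0.217, d = 0.257.
The smallest distance is between Sp1 and Sp3.

Sp1 and Sp3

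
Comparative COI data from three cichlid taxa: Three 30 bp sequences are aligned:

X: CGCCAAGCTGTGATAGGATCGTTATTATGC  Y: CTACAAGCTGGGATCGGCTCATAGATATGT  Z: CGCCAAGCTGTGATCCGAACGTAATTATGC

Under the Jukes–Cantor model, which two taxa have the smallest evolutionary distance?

X–Y: 10/30 differ, p = 0.333, d = 0.441.
X–Z: 4/30 differ, p = 0.133, d = 0.147.
Y–Z: 10/30 differ, p = 0.333, d = 0.441.
The smallest distance is between X and Z.

X and Z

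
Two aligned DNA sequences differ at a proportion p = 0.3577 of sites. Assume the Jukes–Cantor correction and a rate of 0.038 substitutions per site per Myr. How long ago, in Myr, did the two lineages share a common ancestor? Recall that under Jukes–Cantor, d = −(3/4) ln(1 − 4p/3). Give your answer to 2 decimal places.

6.40

d = −(3/4) ln(1 − 4p/3) = −0.75 ln(1 − 0.476933) = −0.75 ln(0.523067)
  = −0.75 × (-0.648046) = 0.486035 substitutions/site.
Under a molecular clock d = 2μt, so t = d/(2μ) = 0.486035 / (2 × 0.038) = 6.40 Myr.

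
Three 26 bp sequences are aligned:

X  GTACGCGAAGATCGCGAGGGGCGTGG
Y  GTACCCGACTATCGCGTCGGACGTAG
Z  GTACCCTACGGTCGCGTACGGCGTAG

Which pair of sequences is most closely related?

Y and Z

X–Y: 7/26 differ, p = 0.269, d = 0.334.
X–Z: 8/26 differ, p = 0.308, d = 0.396.
Y–Z: 6/26 differ, p = 0.231, d = 0.276.
The smallest distance is between Y and Z.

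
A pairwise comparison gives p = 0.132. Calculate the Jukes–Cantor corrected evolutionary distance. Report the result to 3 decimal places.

d = −(3/4) ln(1 − 4p/3) = −0.75 ln(1 − 0.176) = −0.75 ln(0.824)
  = −0.75 × (-0.193585) = 0.145189 substitutions/site.

0.145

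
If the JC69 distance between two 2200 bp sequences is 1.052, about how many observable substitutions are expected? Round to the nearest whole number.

1244

Invert JC69: p = (3/4)(1 − e^(−4d/3)) = 0.75 × (1 − e^(-1.402667)) = 0.75 × (1 − 0.245940) = 0.565545.
Expected differing sites = pL ≈ 0.565545 × 2200 = 1244.199 ≈ 1244.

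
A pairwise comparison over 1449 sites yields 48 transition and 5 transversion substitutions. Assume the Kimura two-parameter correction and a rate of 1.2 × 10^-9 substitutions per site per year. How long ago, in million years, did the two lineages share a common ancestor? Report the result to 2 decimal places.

15.77

P = 48/1449 ≈ 0.033126 and Q = 5/1449 ≈ 0.003451.
Under the Kimura two-parameter model, d = −½ ln(1 − 2P − Q) − ¼ ln(1 − 2Q).
1 − 2P − Q = 0.930297, giving −½ ln(0.930297) = 0.036126.
1 − 2Q = 0.993098, giving −¼ ln(0.993098) = 0.001731.
d = 0.036126 + 0.001731 = 0.037857.
Under a molecular clock d = 2μt, so t = d/(2μ) = 0.037857 / (2 × 1.2 × 10^-9) = 15.77 million years.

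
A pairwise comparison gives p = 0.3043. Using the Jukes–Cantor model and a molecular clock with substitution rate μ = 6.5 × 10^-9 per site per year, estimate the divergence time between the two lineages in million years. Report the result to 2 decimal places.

d = −(3/4) ln(1 − 4p/3) = −0.75 ln(1 − 0.405733) = −0.75 ln(0.594267)
  = −0.75 × (-0.520427) = 0.390320 substitutions/site.
Under a molecular clock d = 2μt, so t = d/(2μ) = 0.390320 / (2 × 6.5 × 10^-9) = 30.02 million years.

30.02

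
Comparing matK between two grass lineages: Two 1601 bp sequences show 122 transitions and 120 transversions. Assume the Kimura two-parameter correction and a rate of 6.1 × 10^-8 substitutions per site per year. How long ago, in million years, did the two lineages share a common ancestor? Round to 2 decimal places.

P = 122/1601 ≈ 0.076202 and Q = 120/1601 ≈ 0.074953.
Under the Kimura two-parameter model, d = −½ ln(1 − 2P − Q) − ¼ ln(1 − 2Q).
1 − 2P − Q = 0.772643, giving −½ ln(0.772643) = 0.128969.
1 − 2Q = 0.850094, giving −¼ ln(0.850094) = 0.040602.
d = 0.128969 + 0.040602 = 0.169571.
Under a molecular clock d = 2μt, so t = d/(2μ) = 0.169571 / (2 × 6.1 × 10^-8) = 1.39 million years.

1.39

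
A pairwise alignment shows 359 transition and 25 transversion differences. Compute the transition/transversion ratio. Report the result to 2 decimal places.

14.36

R = 359/25 = 14.36.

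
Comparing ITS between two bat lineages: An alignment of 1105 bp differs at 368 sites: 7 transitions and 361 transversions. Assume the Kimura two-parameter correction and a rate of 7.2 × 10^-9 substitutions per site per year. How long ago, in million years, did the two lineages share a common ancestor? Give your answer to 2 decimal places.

P = 7/1105 ≈ 0.006335 and Q = 361/1105 ≈ 0.326697.
Under the Kimura two-parameter model, d = −½ ln(1 − 2P − Q) − ¼ ln(1 − 2Q).
1 − 2P − Q = 0.660633, giving −½ ln(0.660633) = 0.207278.
1 − 2Q = 0.346606, giving −¼ ln(0.346606) = 0.264892.
d = 0.207278 + 0.264892 = 0.472170.
Under a molecular clock d = 2μt, so t = d/(2μ) = 0.472170 / (2 × 7.2 × 10^-9) = 32.79 million years.

32.79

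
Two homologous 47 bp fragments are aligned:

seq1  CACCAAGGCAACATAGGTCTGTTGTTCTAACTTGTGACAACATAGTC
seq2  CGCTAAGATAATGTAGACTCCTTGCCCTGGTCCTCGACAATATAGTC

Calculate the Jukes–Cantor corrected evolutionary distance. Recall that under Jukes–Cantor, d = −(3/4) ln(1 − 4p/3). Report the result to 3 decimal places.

0.679

The sequences differ at 21 of 47 sites, so p = 21/47 ≈ 0.446809.
d = −(3/4) ln(1 − 4p/3) = −0.75 ln(1 − 0.595745) = −0.75 ln(0.404255)
  = −0.75 × (-0.905709) = 0.679282 substitutions/site.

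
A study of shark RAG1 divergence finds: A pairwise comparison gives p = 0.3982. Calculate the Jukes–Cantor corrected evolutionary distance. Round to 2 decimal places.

0.57

d = −(3/4) ln(1 − 4p/3) = −0.75 ln(1 − 0.530933) = −0.75 ln(0.469067)
  = −0.75 × (-0.757010) = 0.567758 substitutions/site.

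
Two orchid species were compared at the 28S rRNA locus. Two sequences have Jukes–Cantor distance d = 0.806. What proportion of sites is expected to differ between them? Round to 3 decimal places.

0.494

p = (3/4)(1 − e^(−4d/3)) = 0.75 × (1 − e^(-1.074667)) = 0.75 × (1 − 0.341411) = 0.493942.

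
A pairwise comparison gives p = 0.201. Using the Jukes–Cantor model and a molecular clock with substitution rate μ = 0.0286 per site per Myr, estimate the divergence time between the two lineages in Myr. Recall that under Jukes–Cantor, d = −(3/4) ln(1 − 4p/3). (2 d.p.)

4.09

d = −(3/4) ln(1 − 4p/3) = −0.75 ln(1 − 0.268) = −0.75 ln(0.732)
  = −0.75 × (-0.311975) = 0.233981 substitutions/site.
Under a molecular clock d = 2μt, so t = d/(2μ) = 0.233981 / (2 × 0.0286) = 4.09 Myr.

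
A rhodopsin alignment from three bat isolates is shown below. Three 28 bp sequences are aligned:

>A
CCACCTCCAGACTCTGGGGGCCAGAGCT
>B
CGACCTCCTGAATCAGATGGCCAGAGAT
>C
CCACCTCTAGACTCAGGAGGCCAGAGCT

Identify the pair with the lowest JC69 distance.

A–B: 7/28 differ, p = 0.250, d = 0.304.
A–C: 3/28 differ, p = 0.107, d = 0.116.
B–C: 7/28 differ, p = 0.250, d = 0.304.
The smallest distance is between A and C.

A and C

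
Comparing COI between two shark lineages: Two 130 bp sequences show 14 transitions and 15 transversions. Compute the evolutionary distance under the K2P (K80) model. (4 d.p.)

0.2664

P = 14/130 ≈ 0.107692 and Q = 15/130 ≈ 0.115385.
Under the Kimura two-parameter model, d = −½ ln(1 − 2P − Q) − ¼ ln(1 − 2Q).
1 − 2P − Q = 0.669231, giving −½ ln(0.669231) = 0.200813.
1 − 2Q = 0.76923, giving −¼ ln(0.76923) = 0.065591.
d = 0.200813 + 0.065591 = 0.266404.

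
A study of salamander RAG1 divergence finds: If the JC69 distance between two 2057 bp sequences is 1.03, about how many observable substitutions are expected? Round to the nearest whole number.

Invert JC69: p = (3/4)(1 − e^(−4d/3)) = 0.75 × (1 − e^(-1.373333)) = 0.75 × (1 − 0.253261) = 0.560054.
Expected differing sites = pL ≈ 0.560054 × 2057 = 1152.031078 ≈ 1152.

1152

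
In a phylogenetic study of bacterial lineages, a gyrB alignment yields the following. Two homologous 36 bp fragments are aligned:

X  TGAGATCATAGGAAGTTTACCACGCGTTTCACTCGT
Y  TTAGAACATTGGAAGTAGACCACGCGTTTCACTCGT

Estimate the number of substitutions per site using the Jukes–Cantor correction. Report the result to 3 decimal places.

0.154

The sequences differ at 5 of 36 sites (2, 6, 10, 17, 18), so p = 5/36 ≈ 0.138889.
d = −(3/4) ln(1 − 4p/3) = −0.75 ln(1 − 0.185185) = −0.75 ln(0.814815)
  = −0.75 × (-0.204794) = 0.153596 substitutions/site.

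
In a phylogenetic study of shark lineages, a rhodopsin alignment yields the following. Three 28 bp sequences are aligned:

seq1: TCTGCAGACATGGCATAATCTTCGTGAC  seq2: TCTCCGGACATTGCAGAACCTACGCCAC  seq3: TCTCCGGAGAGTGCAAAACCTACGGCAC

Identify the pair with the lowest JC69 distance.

seq2 and seq3

seq1–seq2: 8/28 differ, p = 0.286, d = 0.360.
seq1–seq3: 10/28 differ, p = 0.357, d = 0.485.
seq2–seq3: 4/28 differ, p = 0.143, d = 0.158.
The smallest distance is between seq2 and seq3.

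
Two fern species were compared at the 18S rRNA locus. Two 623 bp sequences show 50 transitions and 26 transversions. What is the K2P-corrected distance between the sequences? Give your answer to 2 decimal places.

0.13

P = 50/623 ≈ 0.080257 and Q = 26/623 ≈ 0.041734.
Under the Kimura two-parameter model, d = −½ ln(1 − 2P − Q) − ¼ ln(1 − 2Q).
1 − 2P − Q = 0.797752, giving −½ ln(0.797752) = 0.112979.
1 − 2Q = 0.916532, giving −¼ ln(0.916532) = 0.021790.
d = 0.112979 + 0.021790 = 0.134769.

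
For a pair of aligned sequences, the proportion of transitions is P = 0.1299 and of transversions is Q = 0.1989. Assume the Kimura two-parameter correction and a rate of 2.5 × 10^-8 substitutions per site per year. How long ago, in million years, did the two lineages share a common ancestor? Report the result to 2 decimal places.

8.67

Under the Kimura two-parameter model, d = −½ ln(1 − 2P − Q) − ¼ ln(1 − 2Q).
1 − 2P − Q = 0.5413, giving −½ ln(0.5413) = 0.306891.
1 − 2Q = 0.6022, giving −¼ ln(0.6022) = 0.126791.
d = 0.306891 + 0.126791 = 0.433682.
Under a molecular clock d = 2μt, so t = d/(2μ) = 0.433682 / (2 × 2.5 × 10^-8) = 8.67 million years.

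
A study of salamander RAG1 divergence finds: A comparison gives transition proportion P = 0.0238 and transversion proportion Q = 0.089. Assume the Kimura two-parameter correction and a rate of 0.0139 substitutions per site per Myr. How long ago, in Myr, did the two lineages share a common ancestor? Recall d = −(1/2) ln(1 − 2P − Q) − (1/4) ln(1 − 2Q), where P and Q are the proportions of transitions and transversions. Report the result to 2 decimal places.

4.40

Under the Kimura two-parameter model, d = −½ ln(1 − 2P − Q) − ¼ ln(1 − 2Q).
1 − 2P − Q = 0.8634, giving −½ ln(0.8634) = 0.073439.
1 − 2Q = 0.822, giving −¼ ln(0.822) = 0.049004.
d = 0.073439 + 0.049004 = 0.122443.
Under a molecular clock d = 2μt, so t = d/(2μ) = 0.122443 / (2 × 0.0139) = 4.40 Myr.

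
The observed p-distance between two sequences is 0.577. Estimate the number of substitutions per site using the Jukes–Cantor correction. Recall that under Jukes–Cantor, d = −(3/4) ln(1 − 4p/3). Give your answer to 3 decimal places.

1.100

d = −(3/4) ln(1 − 4p/3) = −0.75 ln(1 − 0.769333) = −0.75 ln(0.230667)
  = −0.75 × (-1.466780) = 1.100085 substitutions/site.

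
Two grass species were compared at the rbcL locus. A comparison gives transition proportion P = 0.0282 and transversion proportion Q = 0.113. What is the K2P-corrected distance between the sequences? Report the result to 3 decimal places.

0.157

Under the Kimura two-parameter model, d = −½ ln(1 − 2P − Q) − ¼ ln(1 − 2Q).
1 − 2P − Q = 0.8306, giving −½ ln(0.8306) = 0.092803.
1 − 2Q = 0.774, giving −¼ ln(0.774) = 0.064046.
d = 0.092803 + 0.064046 = 0.156849.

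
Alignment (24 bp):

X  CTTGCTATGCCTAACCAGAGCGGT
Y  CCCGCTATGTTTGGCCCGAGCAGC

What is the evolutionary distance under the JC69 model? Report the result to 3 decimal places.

The sequences differ at 9 of 24 sites (2, 3, 10, 11, 13, 14, 17, 22, 24), so p = 9/24 = 0.375.
d = −(3/4) ln(1 − 4p/3) = −0.75 ln(1 − 0.5) = −0.75 ln(0.5)
  = −0.75 × (-0.693147) = 0.519860 substitutions/site.

0.520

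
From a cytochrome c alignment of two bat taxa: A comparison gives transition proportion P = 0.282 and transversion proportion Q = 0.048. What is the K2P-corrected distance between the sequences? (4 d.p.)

0.4986

Under the Kimura two-parameter model, d = −½ ln(1 − 2P − Q) − ¼ ln(1 − 2Q).
1 − 2P − Q = 0.388, giving −½ ln(0.388) = 0.473375.
1 − 2Q = 0.904, giving −¼ ln(0.904) = 0.025231.
d = 0.473375 + 0.025231 = 0.498606.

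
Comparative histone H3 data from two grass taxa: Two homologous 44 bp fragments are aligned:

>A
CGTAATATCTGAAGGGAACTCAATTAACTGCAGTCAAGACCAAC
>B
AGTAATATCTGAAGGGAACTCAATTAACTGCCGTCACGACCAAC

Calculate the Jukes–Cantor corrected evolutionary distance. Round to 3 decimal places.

The sequences differ at 3 of 44 sites (1, 32, 37), so p = 3/44 ≈ 0.068182.
d = −(3/4) ln(1 − 4p/3) = −0.75 ln(1 − 0.090909) = −0.75 ln(0.909091)
  = −0.75 × (-0.095310) = 0.071483 substitutions/site.

0.071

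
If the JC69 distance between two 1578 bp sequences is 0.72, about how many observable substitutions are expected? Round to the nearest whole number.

730

Invert JC69: p = (3/4)(1 − e^(−4d/3)) = 0.75 × (1 − e^(-0.96)) = 0.75 × (1 − 0.382893) = 0.462830.
Expected differing sites = pL ≈ 0.462830 × 1578 = 730.34574 ≈ 730.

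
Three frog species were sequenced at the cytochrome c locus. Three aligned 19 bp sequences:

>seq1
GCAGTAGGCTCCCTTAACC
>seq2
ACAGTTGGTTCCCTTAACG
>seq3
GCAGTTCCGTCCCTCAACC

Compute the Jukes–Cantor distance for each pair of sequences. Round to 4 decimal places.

d(seq1,seq2) = 0.2471, d(seq1,seq3) = 0.3241, d(seq2,seq3) = 0.4099

seq1–seq2: 4/19 sites differ → p ≈ 0.210526, d = −0.75 ln(1 − 0.280701) = 0.247109 ≈ 0.2471.
seq1–seq3: 5/19 sites differ → p ≈ 0.263158, d = −0.75 ln(1 − 0.350877) = 0.324100 ≈ 0.3241.
seq2–seq3: 6/19 sites differ → p ≈ 0.315789, d = −0.75 ln(1 − 0.421052) = 0.409907 ≈ 0.4099.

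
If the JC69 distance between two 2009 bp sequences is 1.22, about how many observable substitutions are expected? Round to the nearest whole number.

1211

Invert JC69: p = (3/4)(1 − e^(−4d/3)) = 0.75 × (1 − e^(-1.626667)) = 0.75 × (1 − 0.196584) = 0.602562.
Expected differing sites = pL ≈ 0.602562 × 2009 = 1210.547058 ≈ 1211.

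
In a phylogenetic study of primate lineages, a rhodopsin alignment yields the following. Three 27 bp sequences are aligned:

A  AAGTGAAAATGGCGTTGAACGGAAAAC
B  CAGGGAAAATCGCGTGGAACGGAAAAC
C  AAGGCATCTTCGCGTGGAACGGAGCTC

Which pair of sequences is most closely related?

A–B: 4/27 differ, p = 0.148, d = 0.165.
A–C: 10/27 differ, p = 0.370, d = 0.511.
B–C: 8/27 differ, p = 0.296, d = 0.377.
The smallest distance is between A and B.

A and B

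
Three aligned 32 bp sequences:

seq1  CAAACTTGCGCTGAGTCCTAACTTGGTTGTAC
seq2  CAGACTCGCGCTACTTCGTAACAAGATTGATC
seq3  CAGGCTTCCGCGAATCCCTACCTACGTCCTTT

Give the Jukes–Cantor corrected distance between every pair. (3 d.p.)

seq1–seq2: 11/32 sites differ → p = 0.34375, d = −0.75 ln(1 − 0.458333) = 0.459828 ≈ 0.460.
seq1–seq3: 14/32 sites differ → p = 0.4375, d = −0.75 ln(1 − 0.583333) = 0.656601 ≈ 0.657.
seq2–seq3: 15/32 sites differ → p = 0.46875, d = −0.75 ln(1 − 0.625) = 0.735622 ≈ 0.736.

d(seq1,seq2) = 0.460, d(seq1,seq3) = 0.657, d(seq2,seq3) = 0.736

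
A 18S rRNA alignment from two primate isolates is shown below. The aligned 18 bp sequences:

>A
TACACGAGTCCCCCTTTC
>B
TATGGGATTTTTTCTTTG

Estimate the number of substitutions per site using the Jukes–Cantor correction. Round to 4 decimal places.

The sequences differ at 9 of 18 sites (3, 4, 5, 8, 10, 11, 12, 13, 18), so p = 9/18 = 0.5.
d = −(3/4) ln(1 − 4p/3) = −0.75 ln(1 − 0.666667) = −0.75 ln(0.333333)
  = −0.75 × (-1.098613) = 0.823960 substitutions/site.

0.8240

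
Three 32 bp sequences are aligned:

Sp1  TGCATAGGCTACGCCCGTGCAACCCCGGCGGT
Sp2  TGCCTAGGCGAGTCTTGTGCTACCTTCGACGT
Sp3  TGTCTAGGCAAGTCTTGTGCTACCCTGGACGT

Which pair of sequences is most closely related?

Sp2 and Sp3

Sp1–Sp2: 12/32 differ, p = 0.375, d = 0.520.
Sp1–Sp3: 11/32 differ, p = 0.344, d = 0.460.
Sp2–Sp3: 4/32 differ, p = 0.125, d = 0.137.
The smallest distance is between Sp2 and Sp3.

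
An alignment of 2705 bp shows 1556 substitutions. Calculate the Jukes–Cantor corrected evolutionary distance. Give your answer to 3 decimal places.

1.092

p = 1556/2705 ≈ 0.575231.
d = −(3/4) ln(1 − 4p/3) = −0.75 ln(1 − 0.766975) = −0.75 ln(0.233025)
  = −0.75 × (-1.456610) = 1.092458 substitutions/site.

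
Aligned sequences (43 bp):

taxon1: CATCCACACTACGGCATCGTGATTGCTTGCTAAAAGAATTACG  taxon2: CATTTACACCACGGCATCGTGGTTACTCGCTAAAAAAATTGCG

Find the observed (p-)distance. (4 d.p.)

The sequences differ at 8 of 43 positions (sites 4, 5, 10, 22, 25, 28, 36, 41).
p = 8/43 = 0.186046… ≈ 0.1860 (to 4 d.p.).

0.1860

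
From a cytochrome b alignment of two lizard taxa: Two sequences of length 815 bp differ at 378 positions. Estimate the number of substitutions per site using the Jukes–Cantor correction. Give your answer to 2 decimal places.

p = 378/815 ≈ 0.463804.
d = −(3/4) ln(1 − 4p/3) = −0.75 ln(1 − 0.618405) = −0.75 ln(0.381595)
  = −0.75 × (-0.963395) = 0.722546 substitutions/site.

0.72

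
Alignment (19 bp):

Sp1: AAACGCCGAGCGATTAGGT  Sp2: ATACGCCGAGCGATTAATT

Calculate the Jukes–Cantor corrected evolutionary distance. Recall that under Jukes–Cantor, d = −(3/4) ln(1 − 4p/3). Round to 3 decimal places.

The sequences differ at 3 of 19 sites (2, 17, 18), so p = 3/19 ≈ 0.157895.
d = −(3/4) ln(1 − 4p/3) = −0.75 ln(1 − 0.210527) = −0.75 ln(0.789473)
  = −0.75 × (-0.236390) = 0.177293 substitutions/site.

0.177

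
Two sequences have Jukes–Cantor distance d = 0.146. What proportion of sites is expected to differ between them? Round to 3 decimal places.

p = (3/4)(1 − e^(−4d/3)) = 0.75 × (1 − e^(-0.194667)) = 0.75 × (1 − 0.823109) = 0.132668.

0.133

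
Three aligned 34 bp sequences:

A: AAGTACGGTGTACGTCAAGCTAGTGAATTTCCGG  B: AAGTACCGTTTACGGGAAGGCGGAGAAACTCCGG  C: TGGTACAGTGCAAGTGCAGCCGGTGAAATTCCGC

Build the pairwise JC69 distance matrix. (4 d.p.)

A–B: 10/34 sites differ → p ≈ 0.294118, d = −0.75 ln(1 − 0.392157) = 0.373379 ≈ 0.3734.
A–C: 11/34 sites differ → p ≈ 0.323529, d = −0.75 ln(1 − 0.431372) = 0.423397 ≈ 0.4234.
B–C: 12/34 sites differ → p ≈ 0.352941, d = −0.75 ln(1 − 0.470588) = 0.476991 ≈ 0.4770.

d(A,B) = 0.3734, d(A,C) = 0.4234, d(B,C) = 0.4770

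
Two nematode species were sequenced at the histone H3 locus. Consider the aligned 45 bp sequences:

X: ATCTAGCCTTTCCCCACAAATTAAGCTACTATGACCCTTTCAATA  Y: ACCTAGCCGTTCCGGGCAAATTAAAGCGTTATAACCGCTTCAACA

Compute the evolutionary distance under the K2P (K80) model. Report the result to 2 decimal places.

Of 45 sites, 9 differences are transitions and 5 are transversions, so P = 9/45 = 0.2 and Q = 5/45 ≈ 0.111111.
Under the Kimura two-parameter model, d = −½ ln(1 − 2P − Q) − ¼ ln(1 − 2Q).
1 − 2P − Q = 0.488889, giving −½ ln(0.488889) = 0.357810.
1 − 2Q = 0.777778, giving −¼ ln(0.777778) = 0.062829.
d = 0.357810 + 0.062829 = 0.420639.

0.42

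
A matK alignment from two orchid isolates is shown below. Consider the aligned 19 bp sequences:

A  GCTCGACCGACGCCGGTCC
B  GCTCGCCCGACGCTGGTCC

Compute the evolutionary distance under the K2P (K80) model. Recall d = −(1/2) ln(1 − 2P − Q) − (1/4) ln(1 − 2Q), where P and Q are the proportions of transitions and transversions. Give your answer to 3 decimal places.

0.114

Of 19 sites, 1 differences are transitions and 1 are transversions, so P = 1/19 ≈ 0.052632 and Q = 1/19 ≈ 0.052632.
Under the Kimura two-parameter model, d = −½ ln(1 − 2P − Q) − ¼ ln(1 − 2Q).
1 − 2P − Q = 0.842104, giving −½ ln(0.842104) = 0.085926.
1 − 2Q = 0.894736, giving −¼ ln(0.894736) = 0.027807.
d = 0.085926 + 0.027807 = 0.113733.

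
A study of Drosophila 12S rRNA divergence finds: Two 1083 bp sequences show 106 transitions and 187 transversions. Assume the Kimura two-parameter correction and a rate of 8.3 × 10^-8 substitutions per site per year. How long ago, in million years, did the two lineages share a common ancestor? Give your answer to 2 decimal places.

2.02

P = 106/1083 ≈ 0.097876 and Q = 187/1083 ≈ 0.172669.
Under the Kimura two-parameter model, d = −½ ln(1 − 2P − Q) − ¼ ln(1 − 2Q).
1 − 2P − Q = 0.631579, giving −½ ln(0.631579) = 0.229766.
1 − 2Q = 0.654662, giving −¼ ln(0.654662) = 0.105909.
d = 0.229766 + 0.105909 = 0.335675.
Under a molecular clock d = 2μt, so t = d/(2μ) = 0.335675 / (2 × 8.3 × 10^-8) = 2.02 million years.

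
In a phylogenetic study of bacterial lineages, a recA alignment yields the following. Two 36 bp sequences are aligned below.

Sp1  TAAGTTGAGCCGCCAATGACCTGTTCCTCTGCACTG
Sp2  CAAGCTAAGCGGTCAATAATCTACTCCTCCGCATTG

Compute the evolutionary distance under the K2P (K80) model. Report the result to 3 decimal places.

0.452

Of 36 sites, 10 differences are transitions and 1 are transversions, so P = 10/36 ≈ 0.277778 and Q = 1/36 ≈ 0.027778.
Under the Kimura two-parameter model, d = −½ ln(1 − 2P − Q) − ¼ ln(1 − 2Q).
1 − 2P − Q = 0.416666, giving −½ ln(0.416666) = 0.437735.
1 − 2Q = 0.944444, giving −¼ ln(0.944444) = 0.014290.
d = 0.437735 + 0.014290 = 0.452025.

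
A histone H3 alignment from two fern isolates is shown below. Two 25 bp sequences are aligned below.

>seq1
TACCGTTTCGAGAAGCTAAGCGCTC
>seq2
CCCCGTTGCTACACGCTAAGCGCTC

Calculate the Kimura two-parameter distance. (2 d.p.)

0.29

Of 25 sites, 1 differences are transitions and 5 are transversions, so P = 1/25 = 0.04 and Q = 5/25 = 0.2.
Under the Kimura two-parameter model, d = −½ ln(1 − 2P − Q) − ¼ ln(1 − 2Q).
1 − 2P − Q = 0.72, giving −½ ln(0.72) = 0.164252.
1 − 2Q = 0.6, giving −¼ ln(0.6) = 0.127706.
d = 0.164252 + 0.127706 = 0.291958.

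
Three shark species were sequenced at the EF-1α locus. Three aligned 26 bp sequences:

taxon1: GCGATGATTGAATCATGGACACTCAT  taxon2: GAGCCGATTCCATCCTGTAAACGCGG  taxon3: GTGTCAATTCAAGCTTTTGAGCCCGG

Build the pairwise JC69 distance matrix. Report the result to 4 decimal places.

d(taxon1,taxon2) = 0.6228, d(taxon1,taxon3) = 1.0998, d(taxon2,taxon3) = 0.5393

taxon1–taxon2: 11/26 sites differ → p ≈ 0.423077, d = −0.75 ln(1 − 0.564103) = 0.622762 ≈ 0.6228.
taxon1–taxon3: 15/26 sites differ → p ≈ 0.576923, d = −0.75 ln(1 − 0.769231) = 1.099754 ≈ 1.0998.
taxon2–taxon3: 10/26 sites differ → p ≈ 0.384615, d = −0.75 ln(1 − 0.51282) = 0.539341 ≈ 0.5393.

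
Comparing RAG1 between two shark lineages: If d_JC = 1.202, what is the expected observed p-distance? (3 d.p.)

p = (3/4)(1 − e^(−4d/3)) = 0.75 × (1 − e^(-1.602667)) = 0.75 × (1 − 0.201359) = 0.598981.

0.599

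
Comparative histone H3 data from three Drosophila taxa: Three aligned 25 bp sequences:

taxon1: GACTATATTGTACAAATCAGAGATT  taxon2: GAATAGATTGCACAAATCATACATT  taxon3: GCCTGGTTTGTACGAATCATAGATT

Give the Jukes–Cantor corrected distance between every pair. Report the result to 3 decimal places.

d(taxon1,taxon2) = 0.233, d(taxon1,taxon3) = 0.289, d(taxon2,taxon3) = 0.351

taxon1–taxon2: 5/25 sites differ → p = 0.2, d = −0.75 ln(1 − 0.266667) = 0.232617 ≈ 0.233.
taxon1–taxon3: 6/25 sites differ → p = 0.24, d = −0.75 ln(1 − 0.32) = 0.289247 ≈ 0.289.
taxon2–taxon3: 7/25 sites differ → p = 0.28, d = −0.75 ln(1 − 0.373333) = 0.350505 ≈ 0.351.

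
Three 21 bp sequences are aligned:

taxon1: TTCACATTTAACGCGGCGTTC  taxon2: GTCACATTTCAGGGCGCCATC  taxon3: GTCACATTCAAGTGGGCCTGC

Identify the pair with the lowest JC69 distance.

taxon2 and taxon3

taxon1–taxon2: 7/21 differ, p = 0.333, d = 0.441.
taxon1–taxon3: 7/21 differ, p = 0.333, d = 0.441.
taxon2–taxon3: 6/21 differ, p = 0.286, d = 0.360.
The smallest distance is between taxon2 and taxon3.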